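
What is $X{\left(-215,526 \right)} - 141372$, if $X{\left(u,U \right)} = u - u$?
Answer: $-141372$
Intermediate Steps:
$X{\left(u,U \right)} = 0$
$X{\left(-215,526 \right)} - 141372 = 0 - 141372 = -141372$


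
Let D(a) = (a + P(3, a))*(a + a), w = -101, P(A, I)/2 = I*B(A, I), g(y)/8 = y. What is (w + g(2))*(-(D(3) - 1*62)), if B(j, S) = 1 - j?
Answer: -9860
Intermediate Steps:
g(y) = 8*y
P(A, I) = 2*I*(1 - A) (P(A, I) = 2*(I*(1 - A)) = 2*I*(1 - A))
D(a) = -6*a² (D(a) = (a + 2*a*(1 - 1*3))*(a + a) = (a + 2*a*(1 - 3))*(2*a) = (a + 2*a*(-2))*(2*a) = (a - 4*a)*(2*a) = (-3*a)*(2*a) = -6*a²)
(w + g(2))*(-(D(3) - 1*62)) = (-101 + 8*2)*(-(-6*3² - 1*62)) = (-101 + 16)*(-(-6*9 - 62)) = -(-85)*(-54 - 62) = -(-85)*(-116) = -85*116 = -9860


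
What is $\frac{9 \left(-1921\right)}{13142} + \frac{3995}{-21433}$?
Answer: $- \frac{423057427}{281672486} \approx -1.5019$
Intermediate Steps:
$\frac{9 \left(-1921\right)}{13142} + \frac{3995}{-21433} = \left(-17289\right) \frac{1}{13142} + 3995 \left(- \frac{1}{21433}\right) = - \frac{17289}{13142} - \frac{3995}{21433} = - \frac{423057427}{281672486}$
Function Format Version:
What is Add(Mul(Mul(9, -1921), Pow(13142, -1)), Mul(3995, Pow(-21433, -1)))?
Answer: Rational(-423057427, 281672486) ≈ -1.5019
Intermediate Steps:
Add(Mul(Mul(9, -1921), Pow(13142, -1)), Mul(3995, Pow(-21433, -1))) = Add(Mul(-17289, Rational(1, 13142)), Mul(3995, Rational(-1, 21433))) = Add(Rational(-17289, 13142), Rational(-3995, 21433)) = Rational(-423057427, 281672486)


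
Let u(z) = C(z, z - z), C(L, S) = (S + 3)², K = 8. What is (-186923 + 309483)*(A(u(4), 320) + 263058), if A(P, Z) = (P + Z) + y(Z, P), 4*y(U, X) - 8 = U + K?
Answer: 32291005760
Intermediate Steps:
C(L, S) = (3 + S)²
u(z) = 9 (u(z) = (3 + (z - z))² = (3 + 0)² = 3² = 9)
y(U, X) = 4 + U/4 (y(U, X) = 2 + (U + 8)/4 = 2 + (8 + U)/4 = 2 + (2 + U/4) = 4 + U/4)
A(P, Z) = 4 + P + 5*Z/4 (A(P, Z) = (P + Z) + (4 + Z/4) = 4 + P + 5*Z/4)
(-186923 + 309483)*(A(u(4), 320) + 263058) = (-186923 + 309483)*((4 + 9 + (5/4)*320) + 263058) = 122560*((4 + 9 + 400) + 263058) = 122560*(413 + 263058) = 122560*263471 = 32291005760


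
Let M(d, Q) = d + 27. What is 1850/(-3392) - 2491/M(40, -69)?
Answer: -4286711/113632 ≈ -37.724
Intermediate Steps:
M(d, Q) = 27 + d
1850/(-3392) - 2491/M(40, -69) = 1850/(-3392) - 2491/(27 + 40) = 1850*(-1/3392) - 2491/67 = -925/1696 - 2491*1/67 = -925/1696 - 2491/67 = -4286711/113632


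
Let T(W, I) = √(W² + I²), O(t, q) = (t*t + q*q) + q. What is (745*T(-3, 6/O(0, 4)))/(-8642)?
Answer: -3*√101/116 ≈ -0.25991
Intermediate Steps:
O(t, q) = q + q² + t² (O(t, q) = (t² + q²) + q = (q² + t²) + q = q + q² + t²)
T(W, I) = √(I² + W²)
(745*T(-3, 6/O(0, 4)))/(-8642) = (745*√((6/(4 + 4² + 0²))² + (-3)²))/(-8642) = (745*√((6/(4 + 16 + 0))² + 9))*(-1/8642) = (745*√((6/20)² + 9))*(-1/8642) = (745*√((6*(1/20))² + 9))*(-1/8642) = (745*√((3/10)² + 9))*(-1/8642) = (745*√(9/100 + 9))*(-1/8642) = (745*√(909/100))*(-1/8642) = (745*(3*√101/10))*(-1/8642) = (447*√101/2)*(-1/8642) = -3*√101/116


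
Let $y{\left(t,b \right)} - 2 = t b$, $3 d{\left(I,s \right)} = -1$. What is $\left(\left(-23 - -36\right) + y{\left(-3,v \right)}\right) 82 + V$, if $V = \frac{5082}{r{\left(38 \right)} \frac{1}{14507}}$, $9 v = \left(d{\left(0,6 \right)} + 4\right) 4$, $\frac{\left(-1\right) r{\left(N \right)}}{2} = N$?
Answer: $- \frac{331477027}{342} \approx -9.6923 \cdot 10^{5}$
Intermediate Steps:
$r{\left(N \right)} = - 2 N$
$d{\left(I,s \right)} = - \frac{1}{3}$ ($d{\left(I,s \right)} = \frac{1}{3} \left(-1\right) = - \frac{1}{3}$)
$v = \frac{44}{27}$ ($v = \frac{\left(- \frac{1}{3} + 4\right) 4}{9} = \frac{\frac{11}{3} \cdot 4}{9} = \frac{1}{9} \cdot \frac{44}{3} = \frac{44}{27} \approx 1.6296$)
$y{\left(t,b \right)} = 2 + b t$ ($y{\left(t,b \right)} = 2 + t b = 2 + b t$)
$V = - \frac{36862287}{38}$ ($V = \frac{5082}{\left(-2\right) 38 \cdot \frac{1}{14507}} = \frac{5082}{\left(-76\right) \frac{1}{14507}} = \frac{5082}{- \frac{76}{14507}} = 5082 \left(- \frac{14507}{76}\right) = - \frac{36862287}{38} \approx -9.7006 \cdot 10^{5}$)
$\left(\left(-23 - -36\right) + y{\left(-3,v \right)}\right) 82 + V = \left(\left(-23 - -36\right) + \left(2 + \frac{44}{27} \left(-3\right)\right)\right) 82 - \frac{36862287}{38} = \left(\left(-23 + 36\right) + \left(2 - \frac{44}{9}\right)\right) 82 - \frac{36862287}{38} = \left(13 - \frac{26}{9}\right) 82 - \frac{36862287}{38} = \frac{91}{9} \cdot 82 - \frac{36862287}{38} = \frac{7462}{9} - \frac{36862287}{38} = - \frac{331477027}{342}$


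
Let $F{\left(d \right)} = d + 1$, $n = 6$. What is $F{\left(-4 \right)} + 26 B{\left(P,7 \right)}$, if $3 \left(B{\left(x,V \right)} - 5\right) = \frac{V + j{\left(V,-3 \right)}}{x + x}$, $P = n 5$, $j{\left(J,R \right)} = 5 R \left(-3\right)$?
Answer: $\frac{6053}{45} \approx 134.51$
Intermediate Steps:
$F{\left(d \right)} = 1 + d$
$j{\left(J,R \right)} = - 15 R$
$P = 30$ ($P = 6 \cdot 5 = 30$)
$B{\left(x,V \right)} = 5 + \frac{45 + V}{6 x}$ ($B{\left(x,V \right)} = 5 + \frac{\left(V - -45\right) \frac{1}{x + x}}{3} = 5 + \frac{\left(V + 45\right) \frac{1}{2 x}}{3} = 5 + \frac{\left(45 + V\right) \frac{1}{2 x}}{3} = 5 + \frac{\frac{1}{2} \frac{1}{x} \left(45 + V\right)}{3} = 5 + \frac{45 + V}{6 x}$)
$F{\left(-4 \right)} + 26 B{\left(P,7 \right)} = \left(1 - 4\right) + 26 \frac{45 + 7 + 30 \cdot 30}{6 \cdot 30} = -3 + 26 \cdot \frac{1}{6} \cdot \frac{1}{30} \left(45 + 7 + 900\right) = -3 + 26 \cdot \frac{1}{6} \cdot \frac{1}{30} \cdot 952 = -3 + 26 \cdot \frac{238}{45} = -3 + \frac{6188}{45} = \frac{6053}{45}$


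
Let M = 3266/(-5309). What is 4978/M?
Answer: -13214101/1633 ≈ -8091.9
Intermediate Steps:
M = -3266/5309 (M = 3266*(-1/5309) = -3266/5309 ≈ -0.61518)
4978/M = 4978/(-3266/5309) = 4978*(-5309/3266) = -13214101/1633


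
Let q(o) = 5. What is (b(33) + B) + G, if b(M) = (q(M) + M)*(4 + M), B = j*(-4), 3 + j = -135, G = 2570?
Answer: 4528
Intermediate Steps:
j = -138 (j = -3 - 135 = -138)
B = 552 (B = -138*(-4) = 552)
b(M) = (4 + M)*(5 + M) (b(M) = (5 + M)*(4 + M) = (4 + M)*(5 + M))
(b(33) + B) + G = ((20 + 33**2 + 9*33) + 552) + 2570 = ((20 + 1089 + 297) + 552) + 2570 = (1406 + 552) + 2570 = 1958 + 2570 = 4528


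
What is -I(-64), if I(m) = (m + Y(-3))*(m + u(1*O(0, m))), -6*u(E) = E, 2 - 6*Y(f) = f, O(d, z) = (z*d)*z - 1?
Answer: -145157/36 ≈ -4032.1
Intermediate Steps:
O(d, z) = -1 + d*z**2 (O(d, z) = (d*z)*z - 1 = d*z**2 - 1 = -1 + d*z**2)
Y(f) = 1/3 - f/6
u(E) = -E/6
I(m) = (1/6 + m)*(5/6 + m) (I(m) = (m + (1/3 - 1/6*(-3)))*(m - (-1 + 0*m**2)/6) = (m + (1/3 + 1/2))*(m - (-1 + 0)/6) = (m + 5/6)*(m - (-1)/6) = (5/6 + m)*(m - 1/6*(-1)) = (5/6 + m)*(m + 1/6) = (5/6 + m)*(1/6 + m) = (1/6 + m)*(5/6 + m))
-I(-64) = -(5/36 - 64 + (-64)**2) = -(5/36 - 64 + 4096) = -1*145157/36 = -145157/36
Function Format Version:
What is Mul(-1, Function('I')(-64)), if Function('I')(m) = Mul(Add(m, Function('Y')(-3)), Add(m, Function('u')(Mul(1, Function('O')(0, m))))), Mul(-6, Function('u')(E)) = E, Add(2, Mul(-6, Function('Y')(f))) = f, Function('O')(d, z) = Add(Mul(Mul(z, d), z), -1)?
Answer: Rational(-145157, 36) ≈ -4032.1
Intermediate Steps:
Function('O')(d, z) = Add(-1, Mul(d, Pow(z, 2))) (Function('O')(d, z) = Add(Mul(Mul(d, z), z), -1) = Add(Mul(d, Pow(z, 2)), -1) = Add(-1, Mul(d, Pow(z, 2))))
Function('Y')(f) = Add(Rational(1, 3), Mul(Rational(-1, 6), f))
Function('u')(E) = Mul(Rational(-1, 6), E)
Function('I')(m) = Mul(Add(Rational(1, 6), m), Add(Rational(5, 6), m)) (Function('I')(m) = Mul(Add(m, Add(Rational(1, 3), Mul(Rational(-1, 6), -3))), Add(m, Mul(Rational(-1, 6), Mul(1, Add(-1, Mul(0, Pow(m, 2))))))) = Mul(Add(m, Add(Rational(1, 3), Rational(1, 2))), Add(m, Mul(Rational(-1, 6), Mul(1, Add(-1, 0))))) = Mul(Add(m, Rational(5, 6)), Add(m, Mul(Rational(-1, 6), Mul(1, -1)))) = Mul(Add(Rational(5, 6), m), Add(m, Mul(Rational(-1, 6), -1))) = Mul(Add(Rational(5, 6), m), Add(m, Rational(1, 6))) = Mul(Add(Rational(5, 6), m), Add(Rational(1, 6), m)) = Mul(Add(Rational(1, 6), m), Add(Rational(5, 6), m)))
Mul(-1, Function('I')(-64)) = Mul(-1, Add(Rational(5, 36), -64, Pow(-64, 2))) = Mul(-1, Add(Rational(5, 36), -64, 4096)) = Mul(-1, Rational(145157, 36)) = Rational(-145157, 36)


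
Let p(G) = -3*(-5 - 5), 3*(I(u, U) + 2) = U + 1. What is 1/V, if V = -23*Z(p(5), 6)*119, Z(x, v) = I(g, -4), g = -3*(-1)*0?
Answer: 1/8211 ≈ 0.00012179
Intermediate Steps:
g = 0 (g = 3*0 = 0)
I(u, U) = -5/3 + U/3 (I(u, U) = -2 + (U + 1)/3 = -2 + (1 + U)/3 = -2 + (⅓ + U/3) = -5/3 + U/3)
p(G) = 30 (p(G) = -3*(-10) = 30)
Z(x, v) = -3 (Z(x, v) = -5/3 + (⅓)*(-4) = -5/3 - 4/3 = -3)
V = 8211 (V = -23*(-3)*119 = 69*119 = 8211)
1/V = 1/8211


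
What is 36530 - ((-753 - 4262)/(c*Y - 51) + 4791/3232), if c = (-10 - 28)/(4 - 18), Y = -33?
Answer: 14507218367/397536 ≈ 36493.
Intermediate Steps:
c = 19/7 (c = -38/(-14) = -38*(-1/14) = 19/7 ≈ 2.7143)
36530 - ((-753 - 4262)/(c*Y - 51) + 4791/3232) = 36530 - ((-753 - 4262)/((19/7)*(-33) - 51) + 4791/3232) = 36530 - (-5015/(-627/7 - 51) + 4791*(1/3232)) = 36530 - (-5015/(-984/7) + 4791/3232) = 36530 - (-5015*(-7/984) + 4791/3232) = 36530 - (35105/984 + 4791/3232) = 36530 - 1*14771713/397536 = 36530 - 14771713/397536 = 14507218367/397536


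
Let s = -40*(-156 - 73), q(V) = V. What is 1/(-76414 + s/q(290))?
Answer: -29/2215090 ≈ -1.3092e-5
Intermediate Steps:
s = 9160 (s = -40*(-229) = 9160)
1/(-76414 + s/q(290)) = 1/(-76414 + 9160/290) = 1/(-76414 + 9160*(1/290)) = 1/(-76414 + 916/29) = 1/(-2215090/29) = -29/2215090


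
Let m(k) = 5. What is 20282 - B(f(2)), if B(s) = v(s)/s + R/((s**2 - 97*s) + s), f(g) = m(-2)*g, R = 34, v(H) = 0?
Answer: 8721277/430 ≈ 20282.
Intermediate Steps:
f(g) = 5*g
B(s) = 34/(s**2 - 96*s) (B(s) = 0/s + 34/((s**2 - 97*s) + s) = 0 + 34/(s**2 - 96*s) = 34/(s**2 - 96*s))
20282 - B(f(2)) = 20282 - 34/((5*2)*(-96 + 5*2)) = 20282 - 34/(10*(-96 + 10)) = 20282 - 34/(10*(-86)) = 20282 - 34*(-1)/(10*86) = 20282 - 1*(-17/430) = 20282 + 17/430 = 8721277/430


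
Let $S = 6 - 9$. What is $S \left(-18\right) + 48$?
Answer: $102$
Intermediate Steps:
$S = -3$ ($S = 6 - 9 = -3$)
$S \left(-18\right) + 48 = \left(-3\right) \left(-18\right) + 48 = 54 + 48 = 102$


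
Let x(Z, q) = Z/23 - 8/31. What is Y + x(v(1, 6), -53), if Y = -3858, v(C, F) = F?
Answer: -2750752/713 ≈ -3858.0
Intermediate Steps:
x(Z, q) = -8/31 + Z/23 (x(Z, q) = Z*(1/23) - 8*1/31 = Z/23 - 8/31 = -8/31 + Z/23)
Y + x(v(1, 6), -53) = -3858 + (-8/31 + (1/23)*6) = -3858 + (-8/31 + 6/23) = -3858 + 2/713 = -2750752/713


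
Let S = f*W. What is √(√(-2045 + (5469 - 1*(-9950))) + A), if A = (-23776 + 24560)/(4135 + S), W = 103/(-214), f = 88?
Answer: √(1700016 + 26623323*√1486)/2979 ≈ 10.763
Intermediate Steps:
W = -103/214 (W = 103*(-1/214) = -103/214 ≈ -0.48131)
S = -4532/107 (S = 88*(-103/214) = -4532/107 ≈ -42.355)
A = 1712/8937 (A = (-23776 + 24560)/(4135 - 4532/107) = 784/(437913/107) = 784*(107/437913) = 1712/8937 ≈ 0.19156)
√(√(-2045 + (5469 - 1*(-9950))) + A) = √(√(-2045 + (5469 - 1*(-9950))) + 1712/8937) = √(√(-2045 + (5469 + 9950)) + 1712/8937) = √(√(-2045 + 15419) + 1712/8937) = √(√13374 + 1712/8937) = √(3*√1486 + 1712/8937) = √(1712/8937 + 3*√1486)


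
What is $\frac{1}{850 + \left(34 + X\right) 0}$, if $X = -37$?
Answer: $\frac{1}{850} \approx 0.0011765$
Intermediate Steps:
$\frac{1}{850 + \left(34 + X\right) 0} = \frac{1}{850 + \left(34 - 37\right) 0} = \frac{1}{850 - 0} = \frac{1}{850 + 0} = \frac{1}{850}$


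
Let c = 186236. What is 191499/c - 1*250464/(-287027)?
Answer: 101610796977/53454760372 ≈ 1.9009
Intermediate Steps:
191499/c - 1*250464/(-287027) = 191499/186236 - 1*250464/(-287027) = 191499*(1/186236) - 250464*(-1/287027) = 191499/186236 + 250464/287027 = 101610796977/53454760372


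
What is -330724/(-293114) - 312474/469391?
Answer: 31824182524/68792536787 ≈ 0.46261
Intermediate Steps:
-330724/(-293114) - 312474/469391 = -330724*(-1/293114) - 312474*1/469391 = 165362/146557 - 312474/469391 = 31824182524/68792536787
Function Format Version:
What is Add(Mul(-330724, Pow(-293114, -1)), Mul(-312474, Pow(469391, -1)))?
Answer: Rational(31824182524, 68792536787) ≈ 0.46261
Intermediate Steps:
Add(Mul(-330724, Pow(-293114, -1)), Mul(-312474, Pow(469391, -1))) = Add(Mul(-330724, Rational(-1, 293114)), Mul(-312474, Rational(1, 469391))) = Add(Rational(165362, 146557), Rational(-312474, 469391)) = Rational(31824182524, 68792536787)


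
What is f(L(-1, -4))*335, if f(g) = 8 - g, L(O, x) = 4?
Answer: 1340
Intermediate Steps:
f(L(-1, -4))*335 = (8 - 1*4)*335 = (8 - 4)*335 = 4*335 = 1340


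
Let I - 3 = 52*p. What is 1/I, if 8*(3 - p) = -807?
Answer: 2/10809 ≈ 0.00018503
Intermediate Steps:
p = 831/8 (p = 3 - ⅛*(-807) = 3 + 807/8 = 831/8 ≈ 103.88)
I = 10809/2 (I = 3 + 52*(831/8) = 3 + 10803/2 = 10809/2 ≈ 5404.5)
1/I = 1/(10809/2) = 2/10809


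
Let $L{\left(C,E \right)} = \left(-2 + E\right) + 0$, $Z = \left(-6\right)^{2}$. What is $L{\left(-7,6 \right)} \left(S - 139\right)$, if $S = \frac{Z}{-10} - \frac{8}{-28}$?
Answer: $- \frac{19924}{35} \approx -569.26$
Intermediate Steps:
$Z = 36$
$L{\left(C,E \right)} = -2 + E$
$S = - \frac{116}{35}$ ($S = \frac{36}{-10} - \frac{8}{-28} = 36 \left(- \frac{1}{10}\right) - - \frac{2}{7} = - \frac{18}{5} + \frac{2}{7} = - \frac{116}{35} \approx -3.3143$)
$L{\left(-7,6 \right)} \left(S - 139\right) = \left(-2 + 6\right) \left(- \frac{116}{35} - 139\right) = 4 \left(- \frac{4981}{35}\right) = - \frac{19924}{35}$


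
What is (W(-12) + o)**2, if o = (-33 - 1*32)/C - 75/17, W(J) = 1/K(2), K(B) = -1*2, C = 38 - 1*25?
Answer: 113569/1156 ≈ 98.243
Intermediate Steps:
C = 13 (C = 38 - 25 = 13)
K(B) = -2
W(J) = -1/2 (W(J) = 1/(-2) = -1/2)
o = -160/17 (o = (-33 - 1*32)/13 - 75/17 = (-33 - 32)*(1/13) - 75*1/17 = -65*1/13 - 75/17 = -5 - 75/17 = -160/17 ≈ -9.4118)
(W(-12) + o)**2 = (-1/2 - 160/17)**2 = (-337/34)**2 = 113569/1156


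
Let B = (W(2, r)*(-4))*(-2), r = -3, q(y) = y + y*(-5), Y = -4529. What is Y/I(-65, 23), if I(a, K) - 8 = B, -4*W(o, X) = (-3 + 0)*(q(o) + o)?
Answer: 647/4 ≈ 161.75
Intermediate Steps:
q(y) = -4*y (q(y) = y - 5*y = -4*y)
W(o, X) = -9*o/4 (W(o, X) = -(-3 + 0)*(-4*o + o)/4 = -(-3)*(-3*o)/4 = -9*o/4)
B = -36 (B = (-9/4*2*(-4))*(-2) = -9/2*(-4)*(-2) = 18*(-2) = -36)
I(a, K) = -28 (I(a, K) = 8 - 36 = -28)
Y/I(-65, 23) = -4529/(-28) = -4529*(-1/28) = 647/4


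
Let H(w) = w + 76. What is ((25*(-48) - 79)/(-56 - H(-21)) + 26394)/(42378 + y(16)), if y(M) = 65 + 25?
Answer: 2931013/4713948 ≈ 0.62177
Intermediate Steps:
y(M) = 90
H(w) = 76 + w
((25*(-48) - 79)/(-56 - H(-21)) + 26394)/(42378 + y(16)) = ((25*(-48) - 79)/(-56 - (76 - 21)) + 26394)/(42378 + 90) = ((-1200 - 79)/(-56 - 1*55) + 26394)/42468 = (-1279/(-56 - 55) + 26394)*(1/42468) = (-1279/(-111) + 26394)*(1/42468) = (-1279*(-1/111) + 26394)*(1/42468) = (1279/111 + 26394)*(1/42468) = (2931013/111)*(1/42468) = 2931013/4713948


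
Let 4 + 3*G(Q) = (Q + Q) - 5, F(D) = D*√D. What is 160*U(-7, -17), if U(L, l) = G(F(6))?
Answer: -480 + 640*√6 ≈ 1087.7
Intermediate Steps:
F(D) = D^(3/2)
G(Q) = -3 + 2*Q/3 (G(Q) = -4/3 + ((Q + Q) - 5)/3 = -4/3 + (2*Q - 5)/3 = -4/3 + (-5 + 2*Q)/3 = -4/3 + (-5/3 + 2*Q/3) = -3 + 2*Q/3)
U(L, l) = -3 + 4*√6 (U(L, l) = -3 + 2*6^(3/2)/3 = -3 + 2*(6*√6)/3 = -3 + 4*√6)
160*U(-7, -17) = 160*(-3 + 4*√6) = -480 + 640*√6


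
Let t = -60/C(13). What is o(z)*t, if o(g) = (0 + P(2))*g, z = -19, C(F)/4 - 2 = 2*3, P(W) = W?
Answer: 285/4 ≈ 71.250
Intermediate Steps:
C(F) = 32 (C(F) = 8 + 4*(2*3) = 8 + 4*6 = 8 + 24 = 32)
t = -15/8 (t = -60/32 = -60*1/32 = -15/8 ≈ -1.8750)
o(g) = 2*g (o(g) = (0 + 2)*g = 2*g)
o(z)*t = (2*(-19))*(-15/8) = -38*(-15/8) = 285/4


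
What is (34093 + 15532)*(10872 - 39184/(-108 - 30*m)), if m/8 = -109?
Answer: 3513427172500/6513 ≈ 5.3945e+8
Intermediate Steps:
m = -872 (m = 8*(-109) = -872)
(34093 + 15532)*(10872 - 39184/(-108 - 30*m)) = (34093 + 15532)*(10872 - 39184/(-108 - 30*(-872))) = 49625*(10872 - 39184/(-108 + 26160)) = 49625*(10872 - 39184/26052) = 49625*(10872 - 39184*1/26052) = 49625*(10872 - 9796/6513) = 49625*(70799540/6513) = 3513427172500/6513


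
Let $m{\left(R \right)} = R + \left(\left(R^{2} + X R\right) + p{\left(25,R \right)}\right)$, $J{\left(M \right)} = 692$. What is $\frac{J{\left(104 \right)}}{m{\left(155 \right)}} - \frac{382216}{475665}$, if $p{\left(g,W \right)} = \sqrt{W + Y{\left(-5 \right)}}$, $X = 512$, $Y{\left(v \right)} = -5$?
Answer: $- \frac{16253909614624}{20397526368657} - \frac{346 \sqrt{6}}{1072053145} \approx -0.79686$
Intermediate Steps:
$p{\left(g,W \right)} = \sqrt{-5 + W}$ ($p{\left(g,W \right)} = \sqrt{W - 5} = \sqrt{-5 + W}$)
$m{\left(R \right)} = R^{2} + \sqrt{-5 + R} + 513 R$ ($m{\left(R \right)} = R + \left(\left(R^{2} + 512 R\right) + \sqrt{-5 + R}\right) = R + \left(R^{2} + \sqrt{-5 + R} + 512 R\right) = R^{2} + \sqrt{-5 + R} + 513 R$)
$\frac{J{\left(104 \right)}}{m{\left(155 \right)}} - \frac{382216}{475665} = \frac{692}{155^{2} + \sqrt{-5 + 155} + 513 \cdot 155} - \frac{382216}{475665} = \frac{692}{24025 + \sqrt{150} + 79515} - \frac{382216}{475665} = \frac{692}{24025 + 5 \sqrt{6} + 79515} - \frac{382216}{475665} = \frac{692}{103540 + 5 \sqrt{6}} - \frac{382216}{475665} = - \frac{382216}{475665} + \frac{692}{103540 + 5 \sqrt{6}}$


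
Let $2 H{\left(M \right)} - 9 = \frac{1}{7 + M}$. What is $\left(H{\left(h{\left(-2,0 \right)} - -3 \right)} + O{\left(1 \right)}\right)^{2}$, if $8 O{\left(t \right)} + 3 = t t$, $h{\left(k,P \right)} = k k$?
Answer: $\frac{900}{49} \approx 18.367$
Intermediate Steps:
$h{\left(k,P \right)} = k^{2}$
$O{\left(t \right)} = - \frac{3}{8} + \frac{t^{2}}{8}$ ($O{\left(t \right)} = - \frac{3}{8} + \frac{t t}{8} = - \frac{3}{8} + \frac{t^{2}}{8}$)
$H{\left(M \right)} = \frac{9}{2} + \frac{1}{2 \left(7 + M\right)}$
$\left(H{\left(h{\left(-2,0 \right)} - -3 \right)} + O{\left(1 \right)}\right)^{2} = \left(\frac{64 + 9 \left(\left(-2\right)^{2} - -3\right)}{2 \left(7 + \left(\left(-2\right)^{2} - -3\right)\right)} - \left(\frac{3}{8} - \frac{1^{2}}{8}\right)\right)^{2} = \left(\frac{64 + 9 \left(4 + 3\right)}{2 \left(7 + \left(4 + 3\right)\right)} + \left(- \frac{3}{8} + \frac{1}{8} \cdot 1\right)\right)^{2} = \left(\frac{64 + 9 \cdot 7}{2 \left(7 + 7\right)} + \left(- \frac{3}{8} + \frac{1}{8}\right)\right)^{2} = \left(\frac{64 + 63}{2 \cdot 14} - \frac{1}{4}\right)^{2} = \left(\frac{1}{2} \cdot \frac{1}{14} \cdot 127 - \frac{1}{4}\right)^{2} = \left(\frac{127}{28} - \frac{1}{4}\right)^{2} = \left(\frac{30}{7}\right)^{2} = \frac{900}{49}$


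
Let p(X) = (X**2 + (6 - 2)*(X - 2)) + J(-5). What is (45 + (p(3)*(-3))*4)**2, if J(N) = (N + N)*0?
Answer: 12321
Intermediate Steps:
J(N) = 0 (J(N) = (2*N)*0 = 0)
p(X) = -8 + X**2 + 4*X (p(X) = (X**2 + (6 - 2)*(X - 2)) + 0 = (X**2 + 4*(-2 + X)) + 0 = (X**2 + (-8 + 4*X)) + 0 = (-8 + X**2 + 4*X) + 0 = -8 + X**2 + 4*X)
(45 + (p(3)*(-3))*4)**2 = (45 + ((-8 + 3**2 + 4*3)*(-3))*4)**2 = (45 + ((-8 + 9 + 12)*(-3))*4)**2 = (45 + (13*(-3))*4)**2 = (45 - 39*4)**2 = (45 - 156)**2 = (-111)**2 = 12321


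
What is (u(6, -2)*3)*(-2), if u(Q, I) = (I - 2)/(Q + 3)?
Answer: 8/3 ≈ 2.6667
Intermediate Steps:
u(Q, I) = (-2 + I)/(3 + Q)
(u(6, -2)*3)*(-2) = (((-2 - 2)/(3 + 6))*3)*(-2) = ((-4/9)*3)*(-2) = (((⅑)*(-4))*3)*(-2) = -4/9*3*(-2) = -4/3*(-2) = 8/3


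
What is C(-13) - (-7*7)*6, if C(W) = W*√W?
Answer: 294 - 13*I*√13 ≈ 294.0 - 46.872*I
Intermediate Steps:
C(W) = W^(3/2)
C(-13) - (-7*7)*6 = (-13)^(3/2) - (-7*7)*6 = -13*I*√13 - (-49)*6 = -13*I*√13 - 1*(-294) = -13*I*√13 + 294 = 294 - 13*I*√13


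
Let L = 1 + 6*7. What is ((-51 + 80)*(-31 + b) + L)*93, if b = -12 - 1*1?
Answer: -114669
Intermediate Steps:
b = -13 (b = -12 - 1 = -13)
L = 43 (L = 1 + 42 = 43)
((-51 + 80)*(-31 + b) + L)*93 = ((-51 + 80)*(-31 - 13) + 43)*93 = (29*(-44) + 43)*93 = (-1276 + 43)*93 = -1233*93 = -114669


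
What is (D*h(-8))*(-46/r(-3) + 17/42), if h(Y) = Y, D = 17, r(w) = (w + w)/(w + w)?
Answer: 130220/21 ≈ 6201.0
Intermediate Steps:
r(w) = 1 (r(w) = (2*w)/((2*w)) = (2*w)*(1/(2*w)) = 1)
(D*h(-8))*(-46/r(-3) + 17/42) = (17*(-8))*(-46/1 + 17/42) = -136*(-46*1 + 17*(1/42)) = -136*(-46 + 17/42) = -136*(-1915/42) = 130220/21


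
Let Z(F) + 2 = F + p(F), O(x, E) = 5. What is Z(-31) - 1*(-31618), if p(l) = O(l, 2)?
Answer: 31590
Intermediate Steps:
p(l) = 5
Z(F) = 3 + F (Z(F) = -2 + (F + 5) = -2 + (5 + F) = 3 + F)
Z(-31) - 1*(-31618) = (3 - 31) - 1*(-31618) = -28 + 31618 = 31590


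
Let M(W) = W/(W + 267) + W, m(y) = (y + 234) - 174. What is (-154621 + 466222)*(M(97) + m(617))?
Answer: 87819444633/364 ≈ 2.4126e+8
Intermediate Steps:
m(y) = 60 + y (m(y) = (234 + y) - 174 = 60 + y)
M(W) = W + W/(267 + W) (M(W) = W/(267 + W) + W = W + W/(267 + W))
(-154621 + 466222)*(M(97) + m(617)) = (-154621 + 466222)*(97*(268 + 97)/(267 + 97) + (60 + 617)) = 311601*(97*365/364 + 677) = 311601*(97*(1/364)*365 + 677) = 311601*(35405/364 + 677) = 311601*(281833/364) = 87819444633/364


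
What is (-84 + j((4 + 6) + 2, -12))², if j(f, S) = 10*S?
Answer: 41616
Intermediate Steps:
(-84 + j((4 + 6) + 2, -12))² = (-84 + 10*(-12))² = (-84 - 120)² = (-204)² = 41616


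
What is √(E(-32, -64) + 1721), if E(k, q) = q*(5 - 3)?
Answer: 3*√177 ≈ 39.912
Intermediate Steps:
E(k, q) = 2*q (E(k, q) = q*2 = 2*q)
√(E(-32, -64) + 1721) = √(2*(-64) + 1721) = √(-128 + 1721) = √1593 = 3*√177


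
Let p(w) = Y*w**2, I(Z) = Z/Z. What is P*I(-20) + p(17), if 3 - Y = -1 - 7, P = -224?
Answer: 2955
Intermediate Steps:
Y = 11 (Y = 3 - (-1 - 7) = 3 - 1*(-8) = 3 + 8 = 11)
I(Z) = 1
p(w) = 11*w**2
P*I(-20) + p(17) = -224*1 + 11*17**2 = -224 + 11*289 = -224 + 3179 = 2955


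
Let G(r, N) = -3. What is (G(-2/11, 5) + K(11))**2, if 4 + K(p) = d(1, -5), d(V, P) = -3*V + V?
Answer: 81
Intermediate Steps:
d(V, P) = -2*V
K(p) = -6 (K(p) = -4 - 2*1 = -4 - 2 = -6)
(G(-2/11, 5) + K(11))**2 = (-3 - 6)**2 = (-9)**2 = 81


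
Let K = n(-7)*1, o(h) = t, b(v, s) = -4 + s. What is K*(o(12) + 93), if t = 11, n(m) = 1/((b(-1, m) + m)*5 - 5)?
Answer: -104/95 ≈ -1.0947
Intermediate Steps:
n(m) = 1/(-25 + 10*m) (n(m) = 1/(((-4 + m) + m)*5 - 5) = 1/((-4 + 2*m)*5 - 5) = 1/((-20 + 10*m) - 5) = 1/(-25 + 10*m))
o(h) = 11
K = -1/95 (K = (1/(5*(-5 + 2*(-7))))*1 = (1/(5*(-5 - 14)))*1 = ((1/5)/(-19))*1 = ((1/5)*(-1/19))*1 = -1/95*1 = -1/95 ≈ -0.010526)
K*(o(12) + 93) = -(11 + 93)/95 = -1/95*104 = -104/95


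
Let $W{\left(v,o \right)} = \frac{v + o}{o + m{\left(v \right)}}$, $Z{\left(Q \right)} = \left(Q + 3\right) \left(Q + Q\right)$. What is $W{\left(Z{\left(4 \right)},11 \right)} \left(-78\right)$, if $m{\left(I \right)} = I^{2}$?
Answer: $- \frac{1742}{1049} \approx -1.6606$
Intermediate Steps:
$Z{\left(Q \right)} = 2 Q \left(3 + Q\right)$ ($Z{\left(Q \right)} = \left(3 + Q\right) 2 Q = 2 Q \left(3 + Q\right)$)
$W{\left(v,o \right)} = \frac{o + v}{o + v^{2}}$ ($W{\left(v,o \right)} = \frac{v + o}{o + v^{2}} = \frac{o + v}{o + v^{2}}$)
$W{\left(Z{\left(4 \right)},11 \right)} \left(-78\right) = \frac{11 + 2 \cdot 4 \left(3 + 4\right)}{11 + \left(2 \cdot 4 \left(3 + 4\right)\right)^{2}} \left(-78\right) = \frac{11 + 2 \cdot 4 \cdot 7}{11 + \left(2 \cdot 4 \cdot 7\right)^{2}} \left(-78\right) = \frac{11 + 56}{11 + 56^{2}} \left(-78\right) = \frac{1}{11 + 3136} \cdot 67 \left(-78\right) = \frac{1}{3147} \cdot 67 \left(-78\right) = \frac{67}{3147} \left(-78\right) = - \frac{1742}{1049}$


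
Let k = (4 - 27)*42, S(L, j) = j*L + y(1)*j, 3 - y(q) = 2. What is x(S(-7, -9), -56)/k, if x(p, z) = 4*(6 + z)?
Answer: 100/483 ≈ 0.20704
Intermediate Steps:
y(q) = 1 (y(q) = 3 - 1*2 = 3 - 2 = 1)
S(L, j) = j + L*j (S(L, j) = j*L + 1*j = L*j + j = j + L*j)
x(p, z) = 24 + 4*z
k = -966 (k = -23*42 = -966)
x(S(-7, -9), -56)/k = (24 + 4*(-56))/(-966) = (24 - 224)*(-1/966) = -200*(-1/966) = 100/483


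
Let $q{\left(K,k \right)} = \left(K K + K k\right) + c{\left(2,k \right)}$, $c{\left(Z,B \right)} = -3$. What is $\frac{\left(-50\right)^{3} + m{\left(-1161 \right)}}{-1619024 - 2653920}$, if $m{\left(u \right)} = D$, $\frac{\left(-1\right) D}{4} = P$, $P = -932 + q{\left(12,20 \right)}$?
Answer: $\frac{30699}{1068236} \approx 0.028738$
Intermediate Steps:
$q{\left(K,k \right)} = -3 + K^{2} + K k$ ($q{\left(K,k \right)} = \left(K K + K k\right) - 3 = \left(K^{2} + K k\right) - 3 = -3 + K^{2} + K k$)
$P = -551$ ($P = -932 + \left(-3 + 12^{2} + 12 \cdot 20\right) = -932 + \left(-3 + 144 + 240\right) = -932 + 381 = -551$)
$D = 2204$ ($D = \left(-4\right) \left(-551\right) = 2204$)
$m{\left(u \right)} = 2204$
$\frac{\left(-50\right)^{3} + m{\left(-1161 \right)}}{-1619024 - 2653920} = \frac{\left(-50\right)^{3} + 2204}{-1619024 - 2653920} = \frac{-125000 + 2204}{-4272944} = \left(-122796\right) \left(- \frac{1}{4272944}\right) = \frac{30699}{1068236}$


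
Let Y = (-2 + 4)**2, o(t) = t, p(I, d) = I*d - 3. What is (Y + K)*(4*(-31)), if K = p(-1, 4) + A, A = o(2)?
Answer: 124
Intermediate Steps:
p(I, d) = -3 + I*d
A = 2
Y = 4 (Y = 2**2 = 4)
K = -5 (K = (-3 - 1*4) + 2 = (-3 - 4) + 2 = -7 + 2 = -5)
(Y + K)*(4*(-31)) = (4 - 5)*(4*(-31)) = -1*(-124) = 124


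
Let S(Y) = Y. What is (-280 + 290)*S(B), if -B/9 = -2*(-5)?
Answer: -900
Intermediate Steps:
B = -90 (B = -(-18)*(-5) = -9*10 = -90)
(-280 + 290)*S(B) = (-280 + 290)*(-90) = 10*(-90) = -900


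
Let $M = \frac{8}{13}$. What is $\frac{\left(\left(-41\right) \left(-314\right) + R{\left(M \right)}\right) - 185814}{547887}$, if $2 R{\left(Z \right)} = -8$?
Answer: $- \frac{57648}{182629} \approx -0.31566$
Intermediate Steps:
$M = \frac{8}{13}$ ($M = 8 \cdot \frac{1}{13} = \frac{8}{13} \approx 0.61539$)
$R{\left(Z \right)} = -4$ ($R{\left(Z \right)} = \frac{1}{2} \left(-8\right) = -4$)
$\frac{\left(\left(-41\right) \left(-314\right) + R{\left(M \right)}\right) - 185814}{547887} = \frac{\left(\left(-41\right) \left(-314\right) - 4\right) - 185814}{547887} = \left(\left(12874 - 4\right) - 185814\right) \frac{1}{547887} = \left(12870 - 185814\right) \frac{1}{547887} = \left(-172944\right) \frac{1}{547887} = - \frac{57648}{182629}$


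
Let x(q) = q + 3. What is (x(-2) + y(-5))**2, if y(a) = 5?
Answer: 36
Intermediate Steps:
x(q) = 3 + q
(x(-2) + y(-5))**2 = ((3 - 2) + 5)**2 = (1 + 5)**2 = 6**2 = 36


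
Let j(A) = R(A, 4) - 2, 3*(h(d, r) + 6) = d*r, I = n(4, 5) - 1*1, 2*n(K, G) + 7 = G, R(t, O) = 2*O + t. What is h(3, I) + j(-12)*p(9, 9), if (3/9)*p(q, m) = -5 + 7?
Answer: -44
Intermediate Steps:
R(t, O) = t + 2*O
n(K, G) = -7/2 + G/2
p(q, m) = 6 (p(q, m) = 3*(-5 + 7) = 3*2 = 6)
I = -2 (I = (-7/2 + (½)*5) - 1*1 = (-7/2 + 5/2) - 1 = -1 - 1 = -2)
h(d, r) = -6 + d*r/3 (h(d, r) = -6 + (d*r)/3 = -6 + d*r/3)
j(A) = 6 + A (j(A) = (A + 2*4) - 2 = (A + 8) - 2 = (8 + A) - 2 = 6 + A)
h(3, I) + j(-12)*p(9, 9) = (-6 + (⅓)*3*(-2)) + (6 - 12)*6 = (-6 - 2) - 6*6 = -8 - 36 = -44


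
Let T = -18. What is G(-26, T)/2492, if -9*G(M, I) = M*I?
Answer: -13/623 ≈ -0.020867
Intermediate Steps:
G(M, I) = -I*M/9 (G(M, I) = -M*I/9 = -I*M/9)
G(-26, T)/2492 = -⅑*(-18)*(-26)/2492 = -52*1/2492 = -13/623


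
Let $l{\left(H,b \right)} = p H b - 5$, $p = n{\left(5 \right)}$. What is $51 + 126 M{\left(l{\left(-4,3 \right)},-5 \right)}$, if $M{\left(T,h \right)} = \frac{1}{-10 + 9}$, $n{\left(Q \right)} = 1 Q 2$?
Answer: $-75$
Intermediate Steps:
$n{\left(Q \right)} = 2 Q$ ($n{\left(Q \right)} = Q 2 = 2 Q$)
$p = 10$ ($p = 2 \cdot 5 = 10$)
$l{\left(H,b \right)} = -5 + 10 H b$ ($l{\left(H,b \right)} = 10 H b - 5 = -5 + 10 H b$)
$M{\left(T,h \right)} = -1$ ($M{\left(T,h \right)} = \frac{1}{-1} = -1$)
$51 + 126 M{\left(l{\left(-4,3 \right)},-5 \right)} = 51 + 126 \left(-1\right) = 51 - 126 = -75$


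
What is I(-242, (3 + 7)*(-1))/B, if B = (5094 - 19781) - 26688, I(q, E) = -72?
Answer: 72/41375 ≈ 0.0017402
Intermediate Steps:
B = -41375 (B = -14687 - 26688 = -41375)
I(-242, (3 + 7)*(-1))/B = -72/(-41375) = -72*(-1/41375) = 72/41375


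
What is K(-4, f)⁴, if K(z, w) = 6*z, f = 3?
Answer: 331776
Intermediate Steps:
K(-4, f)⁴ = (6*(-4))⁴ = (-24)⁴ = 331776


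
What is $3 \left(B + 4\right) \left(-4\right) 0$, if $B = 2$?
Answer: $0$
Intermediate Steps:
$3 \left(B + 4\right) \left(-4\right) 0 = 3 \left(2 + 4\right) \left(-4\right) 0 = 3 \cdot 6 \left(-4\right) 0 = 3 \left(-24\right) 0 = \left(-72\right) 0 = 0$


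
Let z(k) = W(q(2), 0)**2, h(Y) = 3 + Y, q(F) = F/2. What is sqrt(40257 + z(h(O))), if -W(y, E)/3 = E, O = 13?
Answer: 9*sqrt(497) ≈ 200.64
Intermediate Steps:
q(F) = F/2 (q(F) = F*(1/2) = F/2)
W(y, E) = -3*E
z(k) = 0 (z(k) = (-3*0)**2 = 0**2 = 0)
sqrt(40257 + z(h(O))) = sqrt(40257 + 0) = sqrt(40257) = 9*sqrt(497)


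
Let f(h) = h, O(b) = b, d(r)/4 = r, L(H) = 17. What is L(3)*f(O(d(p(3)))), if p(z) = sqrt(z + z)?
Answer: 68*sqrt(6) ≈ 166.57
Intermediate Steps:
p(z) = sqrt(2)*sqrt(z) (p(z) = sqrt(2*z) = sqrt(2)*sqrt(z))
d(r) = 4*r
L(3)*f(O(d(p(3)))) = 17*(4*(sqrt(2)*sqrt(3))) = 17*(4*sqrt(6)) = 68*sqrt(6)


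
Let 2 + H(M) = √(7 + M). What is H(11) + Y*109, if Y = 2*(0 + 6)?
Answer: 1306 + 3*√2 ≈ 1310.2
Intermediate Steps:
H(M) = -2 + √(7 + M)
Y = 12 (Y = 2*6 = 12)
H(11) + Y*109 = (-2 + √(7 + 11)) + 12*109 = (-2 + √18) + 1308 = (-2 + 3*√2) + 1308 = 1306 + 3*√2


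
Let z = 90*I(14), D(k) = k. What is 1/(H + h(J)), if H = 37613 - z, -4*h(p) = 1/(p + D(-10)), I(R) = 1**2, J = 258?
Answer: 992/37222815 ≈ 2.6650e-5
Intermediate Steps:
I(R) = 1
z = 90 (z = 90*1 = 90)
h(p) = -1/(4*(-10 + p)) (h(p) = -1/(4*(p - 10)) = -1/(4*(-10 + p)))
H = 37523 (H = 37613 - 1*90 = 37613 - 90 = 37523)
1/(H + h(J)) = 1/(37523 - 1/(-40 + 4*258)) = 1/(37523 - 1/(-40 + 1032)) = 1/(37523 - 1/992) = 1/(37222815/992) = 992/37222815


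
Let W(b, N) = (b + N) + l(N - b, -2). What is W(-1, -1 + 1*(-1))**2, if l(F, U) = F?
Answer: 16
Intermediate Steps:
W(b, N) = 2*N (W(b, N) = (b + N) + (N - b) = (N + b) + (N - b) = 2*N)
W(-1, -1 + 1*(-1))**2 = (2*(-1 + 1*(-1)))**2 = (2*(-1 - 1))**2 = (2*(-2))**2 = (-4)**2 = 16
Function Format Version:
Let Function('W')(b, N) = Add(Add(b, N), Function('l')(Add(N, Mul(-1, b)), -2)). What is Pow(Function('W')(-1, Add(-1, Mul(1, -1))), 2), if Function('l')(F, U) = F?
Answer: 16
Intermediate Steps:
Function('W')(b, N) = Mul(2, N) (Function('W')(b, N) = Add(Add(b, N), Add(N, Mul(-1, b))) = Add(Add(N, b), Add(N, Mul(-1, b))) = Mul(2, N))
Pow(Function('W')(-1, Add(-1, Mul(1, -1))), 2) = Pow(Mul(2, Add(-1, Mul(1, -1))), 2) = Pow(Mul(2, Add(-1, -1)), 2) = Pow(Mul(2, -2), 2) = Pow(-4, 2) = 16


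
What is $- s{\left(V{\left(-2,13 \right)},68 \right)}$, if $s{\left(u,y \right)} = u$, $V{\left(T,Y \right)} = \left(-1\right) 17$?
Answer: $17$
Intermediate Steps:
$V{\left(T,Y \right)} = -17$
$- s{\left(V{\left(-2,13 \right)},68 \right)} = \left(-1\right) \left(-17\right) = 17$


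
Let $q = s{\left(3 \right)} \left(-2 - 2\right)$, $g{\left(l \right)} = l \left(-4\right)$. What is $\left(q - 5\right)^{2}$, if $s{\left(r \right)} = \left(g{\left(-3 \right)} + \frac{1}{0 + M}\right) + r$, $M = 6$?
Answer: $\frac{38809}{9} \approx 4312.1$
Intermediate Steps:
$g{\left(l \right)} = - 4 l$
$s{\left(r \right)} = \frac{73}{6} + r$ ($s{\left(r \right)} = \left(\left(-4\right) \left(-3\right) + \frac{1}{0 + 6}\right) + r = \left(12 + \frac{1}{6}\right) + r = \frac{73}{6} + r$)
$q = - \frac{182}{3}$ ($q = \left(\frac{73}{6} + 3\right) \left(-2 - 2\right) = \frac{91}{6} \left(-4\right) = - \frac{182}{3} \approx -60.667$)
$\left(q - 5\right)^{2} = \left(- \frac{182}{3} - 5\right)^{2} = \left(- \frac{197}{3}\right)^{2} = \frac{38809}{9}$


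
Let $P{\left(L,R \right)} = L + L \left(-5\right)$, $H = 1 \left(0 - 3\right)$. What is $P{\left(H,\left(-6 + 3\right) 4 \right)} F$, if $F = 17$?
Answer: $204$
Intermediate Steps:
$H = -3$ ($H = 1 \left(-3\right) = -3$)
$P{\left(L,R \right)} = - 4 L$ ($P{\left(L,R \right)} = L - 5 L = - 4 L$)
$P{\left(H,\left(-6 + 3\right) 4 \right)} F = \left(-4\right) \left(-3\right) 17 = 12 \cdot 17 = 204$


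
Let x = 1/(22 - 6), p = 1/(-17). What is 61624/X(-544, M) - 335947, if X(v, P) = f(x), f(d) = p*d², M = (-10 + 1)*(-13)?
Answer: -268523595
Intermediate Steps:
M = 117 (M = -9*(-13) = 117)
p = -1/17 ≈ -0.058824
x = 1/16 ≈ 0.062500
f(d) = -d²/17
X(v, P) = -1/4352 (X(v, P) = -(1/16)²/17 = -1/17*1/256 = -1/4352)
61624/X(-544, M) - 335947 = 61624/(-1/4352) - 335947 = 61624*(-4352) - 335947 = -268187648 - 335947 = -268523595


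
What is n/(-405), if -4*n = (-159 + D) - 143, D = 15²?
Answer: -77/1620 ≈ -0.047531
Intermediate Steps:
D = 225
n = 77/4 (n = -((-159 + 225) - 143)/4 = -(66 - 143)/4 = -¼*(-77) = 77/4 ≈ 19.250)
n/(-405) = (77/4)/(-405) = (77/4)*(-1/405) = -77/1620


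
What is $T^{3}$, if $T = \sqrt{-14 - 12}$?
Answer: $- 26 i \sqrt{26} \approx - 132.57 i$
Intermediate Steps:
$T = i \sqrt{26}$ ($T = \sqrt{-26} = i \sqrt{26} \approx 5.099 i$)
$T^{3} = \left(i \sqrt{26}\right)^{3} = - 26 i \sqrt{26}$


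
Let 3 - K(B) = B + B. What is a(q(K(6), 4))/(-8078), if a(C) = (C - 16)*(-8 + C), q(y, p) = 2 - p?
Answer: -90/4039 ≈ -0.022283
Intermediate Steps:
K(B) = 3 - 2*B (K(B) = 3 - (B + B) = 3 - 2*B)
a(C) = (-16 + C)*(-8 + C)
a(q(K(6), 4))/(-8078) = (128 + (2 - 1*4)**2 - 24*(2 - 1*4))/(-8078) = (128 + (2 - 4)**2 - 24*(2 - 4))*(-1/8078) = (128 + (-2)**2 - 24*(-2))*(-1/8078) = (128 + 4 + 48)*(-1/8078) = 180*(-1/8078) = -90/4039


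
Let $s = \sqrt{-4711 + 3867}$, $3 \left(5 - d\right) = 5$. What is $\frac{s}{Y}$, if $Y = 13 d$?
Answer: $\frac{3 i \sqrt{211}}{65} \approx 0.67042 i$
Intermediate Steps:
$d = \frac{10}{3}$ ($d = 5 - \frac{5}{3} = \frac{10}{3} \approx 3.3333$)
$Y = \frac{130}{3}$ ($Y = 13 \cdot \frac{10}{3} = \frac{130}{3} \approx 43.333$)
$s = 2 i \sqrt{211}$ ($s = \sqrt{-844} = 2 i \sqrt{211} \approx 29.052 i$)
$\frac{s}{Y} = \frac{2 i \sqrt{211}}{\frac{130}{3}} = 2 i \sqrt{211} \cdot \frac{3}{130} = \frac{3 i \sqrt{211}}{65}$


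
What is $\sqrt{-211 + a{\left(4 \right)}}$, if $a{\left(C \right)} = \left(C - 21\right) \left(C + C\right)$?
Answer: $i \sqrt{347} \approx 18.628 i$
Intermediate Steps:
$a{\left(C \right)} = 2 C \left(-21 + C\right)$ ($a{\left(C \right)} = \left(-21 + C\right) 2 C = 2 C \left(-21 + C\right)$)
$\sqrt{-211 + a{\left(4 \right)}} = \sqrt{-211 + 2 \cdot 4 \left(-21 + 4\right)} = \sqrt{-211 + 2 \cdot 4 \left(-17\right)} = \sqrt{-211 - 136} = \sqrt{-347} = i \sqrt{347}$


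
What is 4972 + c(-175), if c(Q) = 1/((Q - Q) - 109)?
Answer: 541947/109 ≈ 4972.0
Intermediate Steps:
c(Q) = -1/109 (c(Q) = 1/(0 - 109) = 1/(-109) = -1/109)
4972 + c(-175) = 4972 - 1/109 = 541947/109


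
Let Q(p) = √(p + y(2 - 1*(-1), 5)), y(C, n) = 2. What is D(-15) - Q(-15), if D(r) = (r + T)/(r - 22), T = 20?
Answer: -5/37 - I*√13 ≈ -0.13514 - 3.6056*I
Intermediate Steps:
D(r) = (20 + r)/(-22 + r) (D(r) = (r + 20)/(r - 22) = (20 + r)/(-22 + r))
Q(p) = √(2 + p) (Q(p) = √(p + 2) = √(2 + p))
D(-15) - Q(-15) = (20 - 15)/(-22 - 15) - √(2 - 15) = 5/(-37) - √(-13) = -1/37*5 - I*√13 = -5/37 - I*√13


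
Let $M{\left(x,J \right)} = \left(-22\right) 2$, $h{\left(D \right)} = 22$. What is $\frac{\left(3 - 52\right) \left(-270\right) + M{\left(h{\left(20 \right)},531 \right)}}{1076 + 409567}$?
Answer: $\frac{13186}{410643} \approx 0.032111$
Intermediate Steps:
$M{\left(x,J \right)} = -44$
$\frac{\left(3 - 52\right) \left(-270\right) + M{\left(h{\left(20 \right)},531 \right)}}{1076 + 409567} = \frac{\left(3 - 52\right) \left(-270\right) - 44}{1076 + 409567} = \frac{\left(-49\right) \left(-270\right) - 44}{410643} = \left(13230 - 44\right) \frac{1}{410643} = 13186 \cdot \frac{1}{410643} = \frac{13186}{410643}$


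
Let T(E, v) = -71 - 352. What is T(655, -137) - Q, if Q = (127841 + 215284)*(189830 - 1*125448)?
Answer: -22091074173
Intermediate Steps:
T(E, v) = -423
Q = 22091073750 (Q = 343125*(189830 - 125448) = 343125*64382 = 22091073750)
T(655, -137) - Q = -423 - 1*22091073750 = -423 - 22091073750 = -22091074173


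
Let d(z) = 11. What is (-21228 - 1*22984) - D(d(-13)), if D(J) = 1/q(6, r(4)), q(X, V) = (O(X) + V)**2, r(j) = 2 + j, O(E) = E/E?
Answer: -2166389/49 ≈ -44212.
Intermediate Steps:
O(E) = 1
q(X, V) = (1 + V)**2
D(J) = 1/49 (D(J) = 1/((1 + (2 + 4))**2) = 1/((1 + 6)**2) = 1/(7**2) = 1/49)
(-21228 - 1*22984) - D(d(-13)) = (-21228 - 1*22984) - 1*1/49 = (-21228 - 22984) - 1/49 = -44212 - 1/49 = -2166389/49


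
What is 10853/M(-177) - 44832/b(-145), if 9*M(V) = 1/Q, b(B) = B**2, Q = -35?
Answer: -71878107207/21025 ≈ -3.4187e+6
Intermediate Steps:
M(V) = -1/315 (M(V) = (1/9)/(-35) = (1/9)*(-1/35) = -1/315)
10853/M(-177) - 44832/b(-145) = 10853/(-1/315) - 44832/((-145)**2) = 10853*(-315) - 44832/21025 = -3418695 - 44832*1/21025 = -3418695 - 44832/21025 = -71878107207/21025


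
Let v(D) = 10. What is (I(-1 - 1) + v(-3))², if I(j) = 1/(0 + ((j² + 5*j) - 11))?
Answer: 28561/289 ≈ 98.827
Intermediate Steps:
I(j) = 1/(-11 + j² + 5*j) (I(j) = 1/(0 + (-11 + j² + 5*j)) = 1/(-11 + j² + 5*j))
(I(-1 - 1) + v(-3))² = (1/(-11 + (-1 - 1)² + 5*(-1 - 1)) + 10)² = (1/(-11 + (-2)² + 5*(-2)) + 10)² = (1/(-11 + 4 - 10) + 10)² = (1/(-17) + 10)² = (-1/17 + 10)² = (169/17)² = 28561/289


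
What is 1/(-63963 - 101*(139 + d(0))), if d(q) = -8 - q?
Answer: -1/77194 ≈ -1.2954e-5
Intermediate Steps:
1/(-63963 - 101*(139 + d(0))) = 1/(-63963 - 101*(139 + (-8 - 1*0))) = 1/(-63963 - 101*(139 + (-8 + 0))) = 1/(-63963 - 101*(139 - 8)) = 1/(-63963 - 101*131) = 1/(-63963 - 13231) = 1/(-77194) = -1/77194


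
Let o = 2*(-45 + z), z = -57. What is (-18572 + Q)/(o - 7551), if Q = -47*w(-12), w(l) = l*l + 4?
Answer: 25528/7755 ≈ 3.2918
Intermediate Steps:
w(l) = 4 + l² (w(l) = l² + 4 = 4 + l²)
Q = -6956 (Q = -47*(4 + (-12)²) = -47*(4 + 144) = -47*148 = -6956)
o = -204 (o = 2*(-45 - 57) = 2*(-102) = -204)
(-18572 + Q)/(o - 7551) = (-18572 - 6956)/(-204 - 7551) = -25528/(-7755) = -25528*(-1/7755) = 25528/7755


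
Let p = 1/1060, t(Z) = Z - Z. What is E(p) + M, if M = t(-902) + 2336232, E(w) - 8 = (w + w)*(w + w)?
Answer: 656249816001/280900 ≈ 2.3362e+6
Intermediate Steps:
t(Z) = 0
p = 1/1060 ≈ 0.00094340
E(w) = 8 + 4*w**2 (E(w) = 8 + (w + w)*(w + w) = 8 + (2*w)*(2*w) = 8 + 4*w**2)
M = 2336232 (M = 0 + 2336232 = 2336232)
E(p) + M = (8 + 4*(1/1060)**2) + 2336232 = (8 + 4*(1/1123600)) + 2336232 = (8 + 1/280900) + 2336232 = 2247201/280900 + 2336232 = 656249816001/280900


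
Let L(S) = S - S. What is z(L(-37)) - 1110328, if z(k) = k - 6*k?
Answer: -1110328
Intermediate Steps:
L(S) = 0
z(k) = -5*k
z(L(-37)) - 1110328 = -5*0 - 1110328 = 0 - 1110328 = -1110328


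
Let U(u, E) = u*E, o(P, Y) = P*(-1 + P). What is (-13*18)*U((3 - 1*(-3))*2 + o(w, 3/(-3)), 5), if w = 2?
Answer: -16380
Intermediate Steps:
U(u, E) = E*u
(-13*18)*U((3 - 1*(-3))*2 + o(w, 3/(-3)), 5) = (-13*18)*(5*((3 - 1*(-3))*2 + 2*(-1 + 2))) = -1170*((3 + 3)*2 + 2*1) = -1170*(6*2 + 2) = -1170*(12 + 2) = -1170*14 = -234*70 = -16380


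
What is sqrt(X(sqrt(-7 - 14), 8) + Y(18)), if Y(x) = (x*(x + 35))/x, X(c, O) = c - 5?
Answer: sqrt(48 + I*sqrt(21)) ≈ 6.9361 + 0.33034*I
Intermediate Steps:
X(c, O) = -5 + c
Y(x) = 35 + x (Y(x) = (x*(35 + x))/x = 35 + x)
sqrt(X(sqrt(-7 - 14), 8) + Y(18)) = sqrt((-5 + sqrt(-7 - 14)) + (35 + 18)) = sqrt((-5 + sqrt(-21)) + 53) = sqrt((-5 + I*sqrt(21)) + 53) = sqrt(48 + I*sqrt(21))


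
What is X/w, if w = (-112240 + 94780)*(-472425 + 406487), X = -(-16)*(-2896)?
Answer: -5792/143909685 ≈ -4.0247e-5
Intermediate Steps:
X = -46336 (X = -1*46336 = -46336)
w = 1151277480 (w = -17460*(-65938) = 1151277480)
X/w = -46336/1151277480 = -46336*1/1151277480 = -5792/143909685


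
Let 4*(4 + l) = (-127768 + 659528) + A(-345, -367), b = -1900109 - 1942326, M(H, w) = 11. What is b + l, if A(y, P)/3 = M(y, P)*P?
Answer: -14850107/4 ≈ -3.7125e+6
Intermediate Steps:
A(y, P) = 33*P (A(y, P) = 3*(11*P) = 33*P)
b = -3842435
l = 519633/4 (l = -4 + ((-127768 + 659528) + 33*(-367))/4 = -4 + (531760 - 12111)/4 = -4 + (¼)*519649 = -4 + 519649/4 = 519633/4 ≈ 1.2991e+5)
b + l = -3842435 + 519633/4 = -14850107/4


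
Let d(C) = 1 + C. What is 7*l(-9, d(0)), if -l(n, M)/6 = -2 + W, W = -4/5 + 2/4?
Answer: 483/5 ≈ 96.600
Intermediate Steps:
W = -3/10 (W = -4*1/5 + 2*(1/4) = -4/5 + 1/2 = -3/10 ≈ -0.30000)
l(n, M) = 69/5 (l(n, M) = -6*(-2 - 3/10) = -6*(-23/10) = 69/5)
7*l(-9, d(0)) = 7*(69/5) = 483/5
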